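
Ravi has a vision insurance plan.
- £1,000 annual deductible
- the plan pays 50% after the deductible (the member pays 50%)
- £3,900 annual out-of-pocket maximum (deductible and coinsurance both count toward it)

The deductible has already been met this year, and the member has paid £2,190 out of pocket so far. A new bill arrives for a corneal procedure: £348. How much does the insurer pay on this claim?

£174

The deductible is already satisfied, so the full bill goes to coinsurance.
Coinsurance: £348 × 50% = £174.
Cumulative spending £2,190 + £174 = £2,364 stays under the £3,900 maximum.
The insurer covers the remainder: £348 − £174 = £174.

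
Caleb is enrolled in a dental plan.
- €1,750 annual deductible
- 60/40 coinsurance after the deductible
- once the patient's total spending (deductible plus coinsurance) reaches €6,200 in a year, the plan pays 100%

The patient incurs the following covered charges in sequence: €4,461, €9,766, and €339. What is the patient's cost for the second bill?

Claim 1 — €4,461: €1,750 to deductible, leaving €2,711; coinsurance €2,711 × 40% = €1,084.40. Cost to patient: €2,834.40. OOP to date €2,834.40.
Claim 2 — €9,766: 40% coinsurance on €9,766 = €3,906.40. OOP would hit €6,740.80 > €6,200, so the cap limits the patient to €6,200 − €2,834.40 = €3,365.60.

€3,365.60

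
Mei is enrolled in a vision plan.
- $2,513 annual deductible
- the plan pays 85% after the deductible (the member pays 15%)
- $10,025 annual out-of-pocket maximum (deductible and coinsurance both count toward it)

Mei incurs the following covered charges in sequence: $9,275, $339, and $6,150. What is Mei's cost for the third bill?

#1 ($9,275): deductible takes $2,513, $6,762 remains; coinsurance $6,762 × 15% = $1,014.30. Cost to member: $3,527.30. OOP to date $3,527.30.
#2 ($339): deductible already satisfied, so member's share is 15% × $339 = $50.85. Member owes $50.85 (running OOP $3,578.15).
#3 ($6,150): deductible already satisfied, so member's share is 15% × $6,150 = $922.50. Cost to member: $922.50. OOP to date $4,500.65.

$922.50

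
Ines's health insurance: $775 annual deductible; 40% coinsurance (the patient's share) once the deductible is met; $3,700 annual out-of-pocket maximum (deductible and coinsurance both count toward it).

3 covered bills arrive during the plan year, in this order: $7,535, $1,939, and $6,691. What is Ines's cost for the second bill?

$221

Bill 1, $7,535: $775 to deductible, leaving $6,760; coinsurance $6,760 × 40% = $2,704. Patient owes $3,479 (running OOP $3,479).
Bill 2, $1,939: deductible met; 40% of $1,939 = $775.60. OOP would hit $4,254.60 > $3,700, so the cap limits the patient to $3,700 − $3,479 = $221.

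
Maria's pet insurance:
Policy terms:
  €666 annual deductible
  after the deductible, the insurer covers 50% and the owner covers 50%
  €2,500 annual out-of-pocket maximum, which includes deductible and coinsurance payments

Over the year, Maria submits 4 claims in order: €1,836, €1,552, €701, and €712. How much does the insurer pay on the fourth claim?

Bill 1, €1,836: €666 to deductible, leaving €1,170; 50% of €1,170 = €585. Owner owes €1,251 (running OOP €1,251). Plan pays €1,836 − €1,251 = €585.
Bill 2, €1,552: 50% coinsurance on €1,552 = €776. Owner owes €776 (running OOP €2,027). Plan pays €1,552 − €776 = €776.
Bill 3, €701: deductible met; 50% of €701 = €350.50. Owner pays €350.50; OOP now €2,377.50. Insurer: €701 − €350.50 = €350.50.
Bill 4, €712: deductible already satisfied, so owner's share is 50% × €712 = €356. Adding that to €2,377.50 gives €2,733.50, past the €2,500 cap; owner pays only €2,500 − €2,377.50 = €122.50. Plan pays €712 − €122.50 = €589.50.

€589.50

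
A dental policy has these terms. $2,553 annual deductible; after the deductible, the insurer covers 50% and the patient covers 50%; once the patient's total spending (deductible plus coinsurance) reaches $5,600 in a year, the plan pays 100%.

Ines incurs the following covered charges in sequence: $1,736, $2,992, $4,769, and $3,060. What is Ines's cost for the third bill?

$1,959.50

#1 ($1,736): entire amount goes to the deductible. Cost to patient: $1,736. OOP to date $1,736.
#2 ($2,992): $817 to deductible, leaving $2,175; 50% of $2,175 = $1,087.50. Cost to patient: $1,904.50. OOP to date $3,640.50.
#3 ($4,769): deductible already satisfied, so patient's share is 50% × $4,769 = $2,384.50. Adding that to $3,640.50 gives $6,025, past the $5,600 cap; patient pays only $5,600 − $3,640.50 = $1,959.50.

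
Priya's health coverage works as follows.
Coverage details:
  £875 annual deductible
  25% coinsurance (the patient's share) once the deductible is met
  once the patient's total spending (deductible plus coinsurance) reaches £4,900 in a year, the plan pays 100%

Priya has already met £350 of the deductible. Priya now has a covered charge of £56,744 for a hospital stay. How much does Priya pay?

Remaining deductible: £875 − £350 = £525.
The remaining £56,219 (= £56,744 − £525) moves to coinsurance.
25% of £56,219 = £14,054.75 falls to the patient.
So the patient owes £525 + £14,054.75 = £14,579.75 before any cap.
Year-to-date out-of-pocket would reach £350 + £14,579.75 = £14,929.75, above the £4,900 maximum, so the patient pays only £4,900 − £350 = £4,550.

£4,550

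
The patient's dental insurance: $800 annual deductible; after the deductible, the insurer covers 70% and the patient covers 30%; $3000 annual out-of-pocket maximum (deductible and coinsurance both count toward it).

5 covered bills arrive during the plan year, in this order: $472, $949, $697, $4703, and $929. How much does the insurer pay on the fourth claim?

$3292.10

Bill 1, $472: entire amount goes to the deductible. Patient owes $472 (running OOP $472). Insurer: $472 − $472 = $0.
Bill 2, $949: $328 to deductible, leaving $621; 30% of $621 = $186.30. Patient owes $514.30 (running OOP $986.30). Insurer: $949 − $514.30 = $434.70.
Bill 3, $697: deductible already satisfied, so patient's share is 30% × $697 = $209.10. Patient owes $209.10 (running OOP $1195.40). Insurer: $697 − $209.10 = $487.90.
Bill 4, $4703: 30% coinsurance on $4703 = $1410.90. Patient owes $1410.90 (running OOP $2606.30). Insurer: $4703 − $1410.90 = $3292.10.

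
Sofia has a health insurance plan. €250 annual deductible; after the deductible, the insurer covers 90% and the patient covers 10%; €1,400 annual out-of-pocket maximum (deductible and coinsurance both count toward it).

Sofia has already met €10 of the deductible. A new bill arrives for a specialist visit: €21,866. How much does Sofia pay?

€1,390

Remaining deductible: €250 − €10 = €240.
The remaining €21,626 (= €21,866 − €240) moves to coinsurance.
Patient's 10% share of €21,626 is €2,162.60.
So the patient owes €240 + €2,162.60 = €2,402.60 before any cap.
That would bring total out-of-pocket to €2,412.60, past the €1,400 cap. The patient is capped at €1,400 − €10 = €1,390 on this claim.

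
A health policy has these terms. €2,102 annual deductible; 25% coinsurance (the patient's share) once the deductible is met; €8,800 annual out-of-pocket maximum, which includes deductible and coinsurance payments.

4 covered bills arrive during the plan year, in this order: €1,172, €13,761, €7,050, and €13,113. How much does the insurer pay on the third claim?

#1 (€1,172): fully absorbed by the deductible. Patient owes €1,172 (running OOP €1,172). Plan pays €1,172 − €1,172 = €0.
#2 (€13,761): deductible takes €930, €12,831 remains; coinsurance €12,831 × 25% = €3,207.75. Cost to patient: €4,137.75. OOP to date €5,309.75. Plan pays €13,761 − €4,137.75 = €9,623.25.
#3 (€7,050): 25% coinsurance on €7,050 = €1,762.50. Patient pays €1,762.50; OOP now €7,072.25. Insurer: €7,050 − €1,762.50 = €5,287.50.

€5,287.50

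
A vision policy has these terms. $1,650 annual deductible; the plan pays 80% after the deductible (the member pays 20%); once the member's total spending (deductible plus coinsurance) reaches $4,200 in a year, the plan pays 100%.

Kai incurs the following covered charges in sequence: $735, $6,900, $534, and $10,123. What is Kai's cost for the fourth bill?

#1 ($735): fully absorbed by the deductible. Cost to member: $735. OOP to date $735.
#2 ($6,900): deductible takes $915, $5,985 remains; member's 20% is $1,197. Member owes $2,112 (running OOP $2,847).
#3 ($534): 20% coinsurance on $534 = $106.80. Cost to member: $106.80. OOP to date $2,953.80.
#4 ($10,123): deductible met; 20% of $10,123 = $2,024.60. OOP would hit $4,978.40 > $4,200, so the cap limits the member to $4,200 − $2,953.80 = $1,246.20.

$1,246.20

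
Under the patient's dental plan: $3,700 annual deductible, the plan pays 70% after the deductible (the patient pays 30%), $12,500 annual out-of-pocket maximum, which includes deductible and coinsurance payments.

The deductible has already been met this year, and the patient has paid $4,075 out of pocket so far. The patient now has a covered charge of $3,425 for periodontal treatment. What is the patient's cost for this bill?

$1,027.50

The deductible is already satisfied, so the full bill goes to coinsurance.
Patient's 30% share of $3,425 is $1,027.50.
Year-to-date out-of-pocket becomes $4,075 + $1,027.50 = $5,102.50, still under the $12,500 maximum, so no cap applies.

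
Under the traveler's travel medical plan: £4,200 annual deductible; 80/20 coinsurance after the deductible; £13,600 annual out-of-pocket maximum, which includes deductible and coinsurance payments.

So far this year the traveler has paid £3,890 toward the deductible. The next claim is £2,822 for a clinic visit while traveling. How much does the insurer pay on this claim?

Deductible still to meet: £4,200 − £3,890 = £310.
That leaves £2,822 − £310 = £2,512 for coinsurance.
Coinsurance: £2,512 × 20% = £502.40.
Traveler responsibility before any cap: £310 + £502.40 = £812.40.
Cumulative spending £3,890 + £812.40 = £4,702.40 stays under the £13,600 maximum.
Insurer pays the balance: £2,822 − £812.40 = £2,009.60.

£2,009.60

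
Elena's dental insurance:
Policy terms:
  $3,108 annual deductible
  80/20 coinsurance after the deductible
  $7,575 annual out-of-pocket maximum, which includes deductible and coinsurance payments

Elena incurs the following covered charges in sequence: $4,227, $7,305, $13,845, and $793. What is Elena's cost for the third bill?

Claim 1 ($4,227): $3,108 finishes the deductible; $1,119 goes to coinsurance; patient's 20% is $223.80. Patient pays $3,331.80; OOP now $3,331.80.
Claim 2 ($7,305): deductible already satisfied, so patient's share is 20% × $7,305 = $1,461. Cost to patient: $1,461. OOP to date $4,792.80.
Claim 3 ($13,845): 20% coinsurance on $13,845 = $2,769. Patient pays $2,769; OOP now $7,561.80.

$2,769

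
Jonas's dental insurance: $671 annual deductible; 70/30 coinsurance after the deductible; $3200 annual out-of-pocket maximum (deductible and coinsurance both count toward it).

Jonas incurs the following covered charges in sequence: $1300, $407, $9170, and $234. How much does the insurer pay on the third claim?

Claim 1 — $1300: $671 to deductible, leaving $629; coinsurance $629 × 30% = $188.70. Patient pays $859.70; OOP now $859.70. Insurer: $1300 − $859.70 = $440.30.
Claim 2 — $407: deductible already satisfied, so patient's share is 30% × $407 = $122.10. Cost to patient: $122.10. OOP to date $981.80. Plan pays $407 − $122.10 = $284.90.
Claim 3 — $9170: 30% coinsurance on $9170 = $2751. That would push OOP to $3732.80, over the $3200 cap, so patient pays $3200 − $981.80 = $2218.20. Plan pays $9170 − $2218.20 = $6951.80.

$6951.80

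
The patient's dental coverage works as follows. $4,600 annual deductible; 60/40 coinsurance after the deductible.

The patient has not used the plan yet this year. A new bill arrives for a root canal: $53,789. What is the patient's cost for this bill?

Deductible not yet touched, so the first $4,600 of the bill goes to the deductible.
The remaining $49,189 (= $53,789 − $4,600) moves to coinsurance.
Patient's 40% share of $49,189 is $19,675.60.
Patient responsibility: $4,600 + $19,675.60 = $24,275.60.

$24,275.60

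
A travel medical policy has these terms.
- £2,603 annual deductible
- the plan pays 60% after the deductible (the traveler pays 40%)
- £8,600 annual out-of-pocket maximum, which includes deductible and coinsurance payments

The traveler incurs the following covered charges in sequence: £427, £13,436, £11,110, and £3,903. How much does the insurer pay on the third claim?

£9,617

Bill 1, £427: fully absorbed by the deductible. Traveler pays £427; OOP now £427. Insurer: £427 − £427 = £0.
Bill 2, £13,436: £2,176 to deductible, leaving £11,260; 40% of £11,260 = £4,504. Traveler owes £6,680 (running OOP £7,107). Insurer: £13,436 − £6,680 = £6,756.
Bill 3, £11,110: deductible met; 40% of £11,110 = £4,444. That would push OOP to £11,551, over the £8,600 cap, so traveler pays £8,600 − £7,107 = £1,493. Plan pays £11,110 − £1,493 = £9,617.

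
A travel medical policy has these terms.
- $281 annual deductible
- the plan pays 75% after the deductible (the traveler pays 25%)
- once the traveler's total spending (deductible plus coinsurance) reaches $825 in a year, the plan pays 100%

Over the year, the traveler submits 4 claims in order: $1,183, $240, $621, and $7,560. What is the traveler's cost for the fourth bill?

$103.25

Claim 1 — $1,183: $281 to deductible, leaving $902; 25% of $902 = $225.50. Traveler owes $506.50 (running OOP $506.50).
Claim 2 — $240: deductible met; 25% of $240 = $60. Cost to traveler: $60. OOP to date $566.50.
Claim 3 — $621: deductible already satisfied, so traveler's share is 25% × $621 = $155.25. Traveler owes $155.25 (running OOP $721.75).
Claim 4 — $7,560: deductible already satisfied, so traveler's share is 25% × $7,560 = $1,890. That would push OOP to $2,611.75, over the $825 cap, so traveler pays $825 − $721.75 = $103.25.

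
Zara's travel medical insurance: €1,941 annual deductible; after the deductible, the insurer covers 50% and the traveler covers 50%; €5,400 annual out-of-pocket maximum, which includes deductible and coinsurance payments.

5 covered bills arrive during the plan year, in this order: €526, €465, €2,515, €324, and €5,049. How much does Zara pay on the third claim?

Bill 1, €526: entire amount goes to the deductible. Cost to traveler: €526. OOP to date €526.
Bill 2, €465: fully absorbed by the deductible. Cost to traveler: €465. OOP to date €991.
Bill 3, €2,515: €950 to deductible, leaving €1,565; 50% of €1,565 = €782.50. Traveler owes €1,732.50 (running OOP €2,723.50).

€1,732.50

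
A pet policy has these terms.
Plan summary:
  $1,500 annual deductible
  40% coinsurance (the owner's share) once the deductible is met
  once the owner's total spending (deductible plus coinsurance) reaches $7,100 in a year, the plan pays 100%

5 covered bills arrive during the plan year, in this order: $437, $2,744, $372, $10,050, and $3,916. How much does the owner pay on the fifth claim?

#1 ($437): entire amount goes to the deductible. Owner pays $437; OOP now $437.
#2 ($2,744): $1,063 finishes the deductible; $1,681 goes to coinsurance; owner's 40% is $672.40. Cost to owner: $1,735.40. OOP to date $2,172.40.
#3 ($372): 40% coinsurance on $372 = $148.80. Cost to owner: $148.80. OOP to date $2,321.20.
#4 ($10,050): deductible already satisfied, so owner's share is 40% × $10,050 = $4,020. Owner pays $4,020; OOP now $6,341.20.
#5 ($3,916): deductible already satisfied, so owner's share is 40% × $3,916 = $1,566.40. That would push OOP to $7,907.60, over the $7,100 cap, so owner pays $7,100 − $6,341.20 = $758.80.

$758.80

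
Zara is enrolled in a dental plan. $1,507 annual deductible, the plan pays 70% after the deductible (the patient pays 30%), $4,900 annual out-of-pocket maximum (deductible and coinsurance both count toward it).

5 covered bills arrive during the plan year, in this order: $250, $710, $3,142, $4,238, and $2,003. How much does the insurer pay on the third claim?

$1,816.50

#1 ($250): entire amount goes to the deductible. Patient pays $250; OOP now $250. Insurer: $250 − $250 = $0.
#2 ($710): fully absorbed by the deductible. Patient owes $710 (running OOP $960). Insurer: $710 − $710 = $0.
#3 ($3,142): $547 to deductible, leaving $2,595; coinsurance $2,595 × 30% = $778.50. Cost to patient: $1,325.50. OOP to date $2,285.50. Insurer: $3,142 − $1,325.50 = $1,816.50.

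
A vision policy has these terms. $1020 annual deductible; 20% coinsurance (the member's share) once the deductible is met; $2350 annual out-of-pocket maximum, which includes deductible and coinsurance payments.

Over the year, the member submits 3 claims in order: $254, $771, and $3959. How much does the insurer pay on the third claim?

$3167.20

Claim 1 — $254: entire amount goes to the deductible. Cost to member: $254. OOP to date $254. Insurer: $254 − $254 = $0.
Claim 2 — $771: $766 finishes the deductible; $5 goes to coinsurance; 20% of $5 = $1. Member owes $767 (running OOP $1021). Insurer: $771 − $767 = $4.
Claim 3 — $3959: deductible met; 20% of $3959 = $791.80. Member owes $791.80 (running OOP $1812.80). Insurer: $3959 − $791.80 = $3167.20.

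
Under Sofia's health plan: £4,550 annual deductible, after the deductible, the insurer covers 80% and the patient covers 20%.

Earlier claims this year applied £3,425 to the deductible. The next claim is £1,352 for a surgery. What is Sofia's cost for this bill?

Deductible still to meet: £4,550 − £3,425 = £1,125.
After the £1,125 deductible portion, £1,352 − £1,125 = £227 is subject to coinsurance.
Patient's 20% share of £227 is £45.40.
So the patient owes £1,125 + £45.40 = £1,170.40.

£1,170.40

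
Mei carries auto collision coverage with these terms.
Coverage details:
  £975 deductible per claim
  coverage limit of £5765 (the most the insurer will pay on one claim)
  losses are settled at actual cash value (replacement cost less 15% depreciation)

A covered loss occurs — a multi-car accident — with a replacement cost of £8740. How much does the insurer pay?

£5765

Actual cash value after 15% depreciation: £8740 × 85% = £7429.
After the deductible, £7429 − £975 = £6454 remains.
The £5765 per-incident cap binds; insurer pays £5765.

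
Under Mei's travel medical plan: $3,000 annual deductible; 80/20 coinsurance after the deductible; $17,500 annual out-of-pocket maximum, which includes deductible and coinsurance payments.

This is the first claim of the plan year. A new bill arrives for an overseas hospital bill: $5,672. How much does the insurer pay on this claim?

The full $3,000 deductible is still open; $3,000 of this bill applies to it.
The remaining $2,672 (= $5,672 − $3,000) moves to coinsurance.
Coinsurance: $2,672 × 20% = $534.40.
So the traveler owes $3,000 + $534.40 = $3,534.40 before any cap.
Cumulative spending $0 + $3,534.40 = $3,534.40 stays under the $17,500 maximum.
The plan picks up $5,672 − $3,534.40 = $2,137.60.

$2,137.60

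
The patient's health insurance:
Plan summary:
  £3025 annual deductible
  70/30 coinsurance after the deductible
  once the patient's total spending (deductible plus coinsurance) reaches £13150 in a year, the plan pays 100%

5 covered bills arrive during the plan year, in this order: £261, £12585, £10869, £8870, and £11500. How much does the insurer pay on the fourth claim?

£6209

Bill 1, £261: fully absorbed by the deductible. Cost to patient: £261. OOP to date £261. Insurer: £261 − £261 = £0.
Bill 2, £12585: £2764 finishes the deductible; £9821 goes to coinsurance; coinsurance £9821 × 30% = £2946.30. Patient pays £5710.30; OOP now £5971.30. Plan pays £12585 − £5710.30 = £6874.70.
Bill 3, £10869: deductible already satisfied, so patient's share is 30% × £10869 = £3260.70. Patient pays £3260.70; OOP now £9232. Insurer: £10869 − £3260.70 = £7608.30.
Bill 4, £8870: deductible met; 30% of £8870 = £2661. Patient owes £2661 (running OOP £11893). Insurer: £8870 − £2661 = £6209.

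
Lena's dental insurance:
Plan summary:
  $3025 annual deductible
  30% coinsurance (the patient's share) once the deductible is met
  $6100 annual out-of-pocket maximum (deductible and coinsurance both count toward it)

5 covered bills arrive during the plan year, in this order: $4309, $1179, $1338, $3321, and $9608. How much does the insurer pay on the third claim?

$936.60

Bill 1, $4309: $3025 to deductible, leaving $1284; 30% of $1284 = $385.20. Patient owes $3410.20 (running OOP $3410.20). Plan pays $4309 − $3410.20 = $898.80.
Bill 2, $1179: 30% coinsurance on $1179 = $353.70. Patient pays $353.70; OOP now $3763.90. Insurer: $1179 − $353.70 = $825.30.
Bill 3, $1338: deductible already satisfied, so patient's share is 30% × $1338 = $401.40. Patient pays $401.40; OOP now $4165.30. Plan pays $1338 − $401.40 = $936.60.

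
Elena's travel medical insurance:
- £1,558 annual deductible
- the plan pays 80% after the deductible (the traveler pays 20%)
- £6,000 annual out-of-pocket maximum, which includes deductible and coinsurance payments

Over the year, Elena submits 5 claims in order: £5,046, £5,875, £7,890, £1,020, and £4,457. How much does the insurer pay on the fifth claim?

£3,669.60

Claim 1 (£5,046): deductible takes £1,558, £3,488 remains; 20% of £3,488 = £697.60. Traveler owes £2,255.60 (running OOP £2,255.60). Insurer: £5,046 − £2,255.60 = £2,790.40.
Claim 2 (£5,875): deductible already satisfied, so traveler's share is 20% × £5,875 = £1,175. Cost to traveler: £1,175. OOP to date £3,430.60. Plan pays £5,875 − £1,175 = £4,700.
Claim 3 (£7,890): deductible met; 20% of £7,890 = £1,578. Cost to traveler: £1,578. OOP to date £5,008.60. Plan pays £7,890 − £1,578 = £6,312.
Claim 4 (£1,020): 20% coinsurance on £1,020 = £204. Cost to traveler: £204. OOP to date £5,212.60. Insurer: £1,020 − £204 = £816.
Claim 5 (£4,457): 20% coinsurance on £4,457 = £891.40. That would push OOP to £6,104, over the £6,000 cap, so traveler pays £6,000 − £5,212.60 = £787.40. Plan pays £4,457 − £787.40 = £3,669.60.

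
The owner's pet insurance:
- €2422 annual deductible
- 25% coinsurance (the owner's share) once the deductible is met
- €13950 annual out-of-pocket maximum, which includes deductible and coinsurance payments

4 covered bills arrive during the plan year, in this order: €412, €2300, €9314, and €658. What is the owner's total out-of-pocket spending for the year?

Bill 1, €412: entire amount goes to the deductible. Owner owes €412 (running OOP €412).
Bill 2, €2300: deductible takes €2010, €290 remains; 25% of €290 = €72.50. Owner pays €2082.50; OOP now €2494.50.
Bill 3, €9314: 25% coinsurance on €9314 = €2328.50. Cost to owner: €2328.50. OOP to date €4823.
Bill 4, €658: 25% coinsurance on €658 = €164.50. Owner owes €164.50 (running OOP €4987.50).
Total paid by the owner: €412 + €2082.50 + €2328.50 + €164.50 = €4987.50.

€4987.50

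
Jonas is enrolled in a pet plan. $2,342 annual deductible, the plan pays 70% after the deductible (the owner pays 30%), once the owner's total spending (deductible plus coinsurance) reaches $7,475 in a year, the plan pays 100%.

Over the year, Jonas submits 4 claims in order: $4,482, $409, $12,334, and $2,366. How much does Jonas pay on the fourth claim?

Claim 1 — $4,482: $2,342 to deductible, leaving $2,140; owner's 30% is $642. Cost to owner: $2,984. OOP to date $2,984.
Claim 2 — $409: deductible already satisfied, so owner's share is 30% × $409 = $122.70. Owner pays $122.70; OOP now $3,106.70.
Claim 3 — $12,334: 30% coinsurance on $12,334 = $3,700.20. Owner owes $3,700.20 (running OOP $6,806.90).
Claim 4 — $2,366: 30% coinsurance on $2,366 = $709.80. That would push OOP to $7,516.70, over the $7,475 cap, so owner pays $7,475 − $6,806.90 = $668.10.

$668.10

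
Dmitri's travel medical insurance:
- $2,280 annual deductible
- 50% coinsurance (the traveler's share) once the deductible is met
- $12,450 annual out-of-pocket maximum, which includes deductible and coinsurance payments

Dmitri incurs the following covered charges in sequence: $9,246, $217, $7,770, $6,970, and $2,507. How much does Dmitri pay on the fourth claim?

#1 ($9,246): deductible takes $2,280, $6,966 remains; 50% of $6,966 = $3,483. Cost to traveler: $5,763. OOP to date $5,763.
#2 ($217): deductible met; 50% of $217 = $108.50. Traveler pays $108.50; OOP now $5,871.50.
#3 ($7,770): deductible met; 50% of $7,770 = $3,885. Cost to traveler: $3,885. OOP to date $9,756.50.
#4 ($6,970): deductible met; 50% of $6,970 = $3,485. That would push OOP to $13,241.50, over the $12,450 cap, so traveler pays $12,450 − $9,756.50 = $2,693.50.

$2,693.50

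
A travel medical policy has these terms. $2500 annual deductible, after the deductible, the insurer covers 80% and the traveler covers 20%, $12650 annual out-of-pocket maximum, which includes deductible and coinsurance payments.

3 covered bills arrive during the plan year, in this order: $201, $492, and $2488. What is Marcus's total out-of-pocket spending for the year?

Bill 1, $201: fully absorbed by the deductible. Traveler owes $201 (running OOP $201).
Bill 2, $492: all of it applies to the deductible. Cost to traveler: $492. OOP to date $693.
Bill 3, $2488: deductible takes $1807, $681 remains; 20% of $681 = $136.20. Traveler pays $1943.20; OOP now $2636.20.
Summing the traveler's payments: $201 + $492 + $1943.20 = $2636.20.

$2636.20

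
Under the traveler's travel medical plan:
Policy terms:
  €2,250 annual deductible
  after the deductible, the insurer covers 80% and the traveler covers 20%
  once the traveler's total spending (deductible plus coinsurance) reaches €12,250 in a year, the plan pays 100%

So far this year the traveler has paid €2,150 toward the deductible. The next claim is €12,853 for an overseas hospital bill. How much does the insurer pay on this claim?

€2,150 of the €2,250 deductible is already met, leaving €100.
That leaves €12,853 − €100 = €12,753 for coinsurance.
Traveler's 20% share of €12,753 is €2,550.60.
So the traveler owes €100 + €2,550.60 = €2,650.60 before any cap.
Year-to-date out-of-pocket becomes €2,150 + €2,650.60 = €4,800.60, still under the €12,250 maximum, so no cap applies.
Insurer pays the balance: €12,853 − €2,650.60 = €10,202.40.

€10,202.40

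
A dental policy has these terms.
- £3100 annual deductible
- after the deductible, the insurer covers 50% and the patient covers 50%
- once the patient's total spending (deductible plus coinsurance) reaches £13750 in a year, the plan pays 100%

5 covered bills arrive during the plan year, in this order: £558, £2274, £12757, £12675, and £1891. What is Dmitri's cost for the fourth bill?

£4405.50

Claim 1 (£558): all of it applies to the deductible. Patient pays £558; OOP now £558.
Claim 2 (£2274): fully absorbed by the deductible. Patient owes £2274 (running OOP £2832).
Claim 3 (£12757): £268 to deductible, leaving £12489; 50% of £12489 = £6244.50. Cost to patient: £6512.50. OOP to date £9344.50.
Claim 4 (£12675): deductible met; 50% of £12675 = £6337.50. Adding that to £9344.50 gives £15682, past the £13750 cap; patient pays only £13750 − £9344.50 = £4405.50.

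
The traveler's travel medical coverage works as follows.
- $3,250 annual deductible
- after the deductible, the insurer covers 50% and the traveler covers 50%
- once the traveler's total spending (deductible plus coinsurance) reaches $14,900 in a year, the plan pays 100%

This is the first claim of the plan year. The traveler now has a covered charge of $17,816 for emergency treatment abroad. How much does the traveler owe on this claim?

Nothing has been paid toward the $3,250 deductible, so the first $3,250 of this charge is applied there.
That leaves $17,816 − $3,250 = $14,566 for coinsurance.
Coinsurance: $14,566 × 50% = $7,283.
Traveler responsibility before any cap: $3,250 + $7,283 = $10,533.
Total out-of-pocket so far would be $0 + $10,533 = $10,533, below the $14,900 cap — no reduction.

$10,533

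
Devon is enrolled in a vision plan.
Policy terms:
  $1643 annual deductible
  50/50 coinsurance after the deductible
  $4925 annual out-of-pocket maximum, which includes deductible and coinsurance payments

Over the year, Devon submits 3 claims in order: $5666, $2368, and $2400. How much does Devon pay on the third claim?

Claim 1 ($5666): $1643 finishes the deductible; $4023 goes to coinsurance; coinsurance $4023 × 50% = $2011.50. Member owes $3654.50 (running OOP $3654.50).
Claim 2 ($2368): deductible met; 50% of $2368 = $1184. Member owes $1184 (running OOP $4838.50).
Claim 3 ($2400): 50% coinsurance on $2400 = $1200. Adding that to $4838.50 gives $6038.50, past the $4925 cap; member pays only $4925 − $4838.50 = $86.50.

$86.50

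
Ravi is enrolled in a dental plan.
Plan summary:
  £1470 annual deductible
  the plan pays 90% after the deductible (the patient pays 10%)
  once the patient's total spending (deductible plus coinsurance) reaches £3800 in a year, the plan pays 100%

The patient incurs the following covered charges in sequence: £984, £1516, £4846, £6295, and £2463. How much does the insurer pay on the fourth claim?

Claim 1 — £984: entire amount goes to the deductible. Patient owes £984 (running OOP £984). Insurer: £984 − £984 = £0.
Claim 2 — £1516: £486 to deductible, leaving £1030; coinsurance £1030 × 10% = £103. Patient owes £589 (running OOP £1573). Insurer: £1516 − £589 = £927.
Claim 3 — £4846: deductible already satisfied, so patient's share is 10% × £4846 = £484.60. Patient owes £484.60 (running OOP £2057.60). Insurer: £4846 − £484.60 = £4361.40.
Claim 4 — £6295: 10% coinsurance on £6295 = £629.50. Patient owes £629.50 (running OOP £2687.10). Plan pays £6295 − £629.50 = £5665.50.

£5665.50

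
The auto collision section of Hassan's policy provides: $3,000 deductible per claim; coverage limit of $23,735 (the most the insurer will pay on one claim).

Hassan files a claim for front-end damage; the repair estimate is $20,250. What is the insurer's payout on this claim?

Subtract the deductible: $20,250 − $3,000 = $17,250.
That's under the $23,735 cap, so the insurer reimburses the full $17,250.

$17,250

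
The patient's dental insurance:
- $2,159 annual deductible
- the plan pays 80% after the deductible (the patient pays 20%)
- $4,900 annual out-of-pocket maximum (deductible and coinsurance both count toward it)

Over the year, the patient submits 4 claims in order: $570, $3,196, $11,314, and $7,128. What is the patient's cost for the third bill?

$2,262.80

Bill 1, $570: fully absorbed by the deductible. Cost to patient: $570. OOP to date $570.
Bill 2, $3,196: $1,589 finishes the deductible; $1,607 goes to coinsurance; coinsurance $1,607 × 20% = $321.40. Patient pays $1,910.40; OOP now $2,480.40.
Bill 3, $11,314: deductible already satisfied, so patient's share is 20% × $11,314 = $2,262.80. Patient pays $2,262.80; OOP now $4,743.20.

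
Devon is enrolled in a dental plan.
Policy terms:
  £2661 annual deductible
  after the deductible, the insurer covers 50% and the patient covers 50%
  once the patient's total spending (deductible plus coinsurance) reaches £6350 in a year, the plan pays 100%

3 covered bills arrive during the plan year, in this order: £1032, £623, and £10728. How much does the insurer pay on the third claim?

Claim 1 — £1032: all of it applies to the deductible. Cost to patient: £1032. OOP to date £1032. Plan pays £1032 − £1032 = £0.
Claim 2 — £623: entire amount goes to the deductible. Patient pays £623; OOP now £1655. Plan pays £623 − £623 = £0.
Claim 3 — £10728: £1006 finishes the deductible; £9722 goes to coinsurance; patient's 50% is £4861. Together that's £1006 + £4861 = £5867. OOP would hit £7522 > £6350, so the cap limits the patient to £6350 − £1655 = £4695. Plan pays £10728 − £4695 = £6033.

£6033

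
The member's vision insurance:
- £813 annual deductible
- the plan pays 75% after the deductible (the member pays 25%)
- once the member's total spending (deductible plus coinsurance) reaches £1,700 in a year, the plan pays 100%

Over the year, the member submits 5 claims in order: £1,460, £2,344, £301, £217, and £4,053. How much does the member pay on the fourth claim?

£54.25

#1 (£1,460): deductible takes £813, £647 remains; coinsurance £647 × 25% = £161.75. Member pays £974.75; OOP now £974.75.
#2 (£2,344): deductible met; 25% of £2,344 = £586. Cost to member: £586. OOP to date £1,560.75.
#3 (£301): deductible met; 25% of £301 = £75.25. Member owes £75.25 (running OOP £1,636).
#4 (£217): 25% coinsurance on £217 = £54.25. Member owes £54.25 (running OOP £1,690.25).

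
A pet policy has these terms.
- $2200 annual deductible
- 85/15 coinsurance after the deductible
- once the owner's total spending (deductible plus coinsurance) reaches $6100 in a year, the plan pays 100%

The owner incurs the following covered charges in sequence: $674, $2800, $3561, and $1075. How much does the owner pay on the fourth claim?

Bill 1, $674: entire amount goes to the deductible. Owner owes $674 (running OOP $674).
Bill 2, $2800: deductible takes $1526, $1274 remains; 15% of $1274 = $191.10. Owner pays $1717.10; OOP now $2391.10.
Bill 3, $3561: deductible already satisfied, so owner's share is 15% × $3561 = $534.15. Owner pays $534.15; OOP now $2925.25.
Bill 4, $1075: 15% coinsurance on $1075 = $161.25. Owner owes $161.25 (running OOP $3086.50).

$161.25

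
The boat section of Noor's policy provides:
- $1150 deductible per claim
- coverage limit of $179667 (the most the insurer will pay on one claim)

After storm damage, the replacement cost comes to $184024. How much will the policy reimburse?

$179667

Less the $1150 deductible: $184024 − $1150 = $182874.
$182874 exceeds the $179667 limit, so the insurer pays the limit: $179667.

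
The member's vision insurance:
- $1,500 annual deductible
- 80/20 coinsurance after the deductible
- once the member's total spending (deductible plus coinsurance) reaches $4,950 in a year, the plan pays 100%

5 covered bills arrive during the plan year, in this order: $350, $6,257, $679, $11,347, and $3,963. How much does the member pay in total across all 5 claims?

$4,950

Claim 1 ($350): all of it applies to the deductible. Member owes $350 (running OOP $350).
Claim 2 ($6,257): deductible takes $1,150, $5,107 remains; coinsurance $5,107 × 20% = $1,021.40. Cost to member: $2,171.40. OOP to date $2,521.40.
Claim 3 ($679): deductible met; 20% of $679 = $135.80. Member pays $135.80; OOP now $2,657.20.
Claim 4 ($11,347): 20% coinsurance on $11,347 = $2,269.40. Cost to member: $2,269.40. OOP to date $4,926.60.
Claim 5 ($3,963): deductible met; 20% of $3,963 = $792.60. That would push OOP to $5,719.20, over the $4,950 cap, so member pays $4,950 − $4,926.60 = $23.40.
Total paid by the member: $350 + $2,171.40 + $135.80 + $2,269.40 + $23.40 = $4,950.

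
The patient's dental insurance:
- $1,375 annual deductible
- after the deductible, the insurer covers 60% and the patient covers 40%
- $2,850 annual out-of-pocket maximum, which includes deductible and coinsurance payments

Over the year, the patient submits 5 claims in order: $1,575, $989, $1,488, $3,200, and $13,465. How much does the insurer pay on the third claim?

$892.80

#1 ($1,575): deductible takes $1,375, $200 remains; patient's 40% is $80. Cost to patient: $1,455. OOP to date $1,455. Insurer: $1,575 − $1,455 = $120.
#2 ($989): deductible met; 40% of $989 = $395.60. Patient owes $395.60 (running OOP $1,850.60). Insurer: $989 − $395.60 = $593.40.
#3 ($1,488): deductible already satisfied, so patient's share is 40% × $1,488 = $595.20. Patient owes $595.20 (running OOP $2,445.80). Plan pays $1,488 − $595.20 = $892.80.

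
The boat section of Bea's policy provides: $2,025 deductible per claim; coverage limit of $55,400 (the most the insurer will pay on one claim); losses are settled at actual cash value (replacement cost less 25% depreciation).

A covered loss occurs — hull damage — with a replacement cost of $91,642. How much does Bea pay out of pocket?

$36,242

Depreciate 25%: the covered value is $91,642 × 0.75 = $68,731.50.
After the deductible, $68,731.50 − $2,025 = $66,706.50 remains.
Since $66,706.50 > $55,400, the payout is capped at $55,400.
Owner's share is the uncovered remainder: $91,642 − $55,400 = $36,242.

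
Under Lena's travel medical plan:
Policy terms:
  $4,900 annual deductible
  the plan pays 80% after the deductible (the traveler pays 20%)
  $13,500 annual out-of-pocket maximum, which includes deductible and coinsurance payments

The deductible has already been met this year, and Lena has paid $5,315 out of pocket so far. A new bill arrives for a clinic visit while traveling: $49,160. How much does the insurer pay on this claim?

$40,975

The deductible is already satisfied, so the full bill goes to coinsurance.
20% of $49,160 = $9,832 falls to the traveler.
Adding $9,832 to the $5,315 already spent would give $15,147, which exceeds the $13,500 cap; the traveler pays just $13,500 − $5,315 = $8,185.
Insurer pays the balance: $49,160 − $8,185 = $40,975.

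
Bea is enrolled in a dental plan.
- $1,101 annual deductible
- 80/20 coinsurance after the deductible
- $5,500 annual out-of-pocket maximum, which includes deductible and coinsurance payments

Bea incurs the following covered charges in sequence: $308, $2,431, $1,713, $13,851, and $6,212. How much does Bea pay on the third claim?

Claim 1 ($308): entire amount goes to the deductible. Patient pays $308; OOP now $308.
Claim 2 ($2,431): $793 to deductible, leaving $1,638; patient's 20% is $327.60. Patient pays $1,120.60; OOP now $1,428.60.
Claim 3 ($1,713): deductible already satisfied, so patient's share is 20% × $1,713 = $342.60. Cost to patient: $342.60. OOP to date $1,771.20.

$342.60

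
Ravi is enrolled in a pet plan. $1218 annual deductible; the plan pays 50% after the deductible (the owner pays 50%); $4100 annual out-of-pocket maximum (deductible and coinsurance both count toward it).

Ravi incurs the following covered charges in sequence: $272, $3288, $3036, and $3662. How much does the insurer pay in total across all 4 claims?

Claim 1 — $272: fully absorbed by the deductible. Cost to owner: $272. OOP to date $272. Insurer: $272 − $272 = $0.
Claim 2 — $3288: deductible takes $946, $2342 remains; coinsurance $2342 × 50% = $1171. Owner owes $2117 (running OOP $2389). Plan pays $3288 − $2117 = $1171.
Claim 3 — $3036: deductible met; 50% of $3036 = $1518. Owner owes $1518 (running OOP $3907). Insurer: $3036 − $1518 = $1518.
Claim 4 — $3662: 50% coinsurance on $3662 = $1831. OOP would hit $5738 > $4100, so the cap limits the owner to $4100 − $3907 = $193. Insurer: $3662 − $193 = $3469.
Insurer total = bills − owner's total = $10258 − $4100 = $6158.

$6158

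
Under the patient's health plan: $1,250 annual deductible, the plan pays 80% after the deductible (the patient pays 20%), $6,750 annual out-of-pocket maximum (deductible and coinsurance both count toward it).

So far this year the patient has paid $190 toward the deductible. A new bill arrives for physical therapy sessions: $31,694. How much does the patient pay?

$6,560

Remaining deductible: $1,250 − $190 = $1,060.
The remaining $30,634 (= $31,694 − $1,060) moves to coinsurance.
Patient's 20% share of $30,634 is $6,126.80.
So the patient owes $1,060 + $6,126.80 = $7,186.80 before any cap.
Adding $7,186.80 to the $190 already spent would give $7,376.80, which exceeds the $6,750 cap; the patient pays just $6,750 − $190 = $6,560.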